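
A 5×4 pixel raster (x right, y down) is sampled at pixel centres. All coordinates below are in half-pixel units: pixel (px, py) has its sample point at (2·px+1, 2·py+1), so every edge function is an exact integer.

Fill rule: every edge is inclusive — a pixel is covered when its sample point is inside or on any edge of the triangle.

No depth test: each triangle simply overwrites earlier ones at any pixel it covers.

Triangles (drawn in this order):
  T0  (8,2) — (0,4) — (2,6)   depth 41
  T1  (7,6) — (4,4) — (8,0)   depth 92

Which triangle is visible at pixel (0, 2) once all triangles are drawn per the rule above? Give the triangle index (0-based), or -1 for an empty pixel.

T0:
  2·area = 20  (B↔C swapped to make it positive)
  edge (8, 2)→(2, 6): d=(-6,4) inclusive
  edge (2, 6)→(0, 4): d=(-2,-2) inclusive
  edge (0, 4)→(8, 2): d=(8,-2) inclusive
    (2,1)@(5, 3): e=[6,12,2] → █
    (3,1)@(7, 3): e=[-2,16,6] → ·
    (0,2)@(1, 5): e=[10,0,10] → █  [on edge]
    (1,2)@(3, 5): e=[2,4,14] → █
    (2,2)@(5, 5): e=[-6,8,18] → ·
    (0,3)@(1, 7): e=[-2,-4,26] → ·
    (1,3)@(3, 7): e=[-10,0,30] → ·  [on edge]
  covered (3 px):
    · · · · ·
    · · █ · ·
    █ █ · · ·
    · · · · ·
T1:
  2·area = 20
  edge (7, 6)→(4, 4): d=(-3,-2) inclusive
  edge (4, 4)→(8, 0): d=(4,-4) inclusive
  edge (8, 0)→(7, 6): d=(-1,6) inclusive
    (3,0)@(7, 1): e=[15,0,5] → █  [on edge]
    (4,0)@(9, 1): e=[19,8,-7] → ·
    (2,1)@(5, 3): e=[5,0,15] → █  [on edge]
    (4,1)@(9, 3): e=[13,16,-9] → ·
    (1,2)@(3, 5): e=[-5,0,25] → ·  [on edge]
    (2,2)@(5, 5): e=[-1,8,13] → ·
    (3,2)@(7, 5): e=[3,16,1] → █
    (4,2)@(9, 5): e=[7,24,-11] → ·
    (0,3)@(1, 7): e=[-15,0,35] → ·  [on edge]
    (3,3)@(7, 7): e=[-3,24,-1] → ·
  covered (4 px):
    · · · █ ·
    · · █ █ ·
    · · · █ ·
    · · · · ·

Z-buffer (winner per pixel, '.' = empty):
  . . . 1 .
  . . 1 1 .
  0 0 . 1 .
  . . . . .

Final: 0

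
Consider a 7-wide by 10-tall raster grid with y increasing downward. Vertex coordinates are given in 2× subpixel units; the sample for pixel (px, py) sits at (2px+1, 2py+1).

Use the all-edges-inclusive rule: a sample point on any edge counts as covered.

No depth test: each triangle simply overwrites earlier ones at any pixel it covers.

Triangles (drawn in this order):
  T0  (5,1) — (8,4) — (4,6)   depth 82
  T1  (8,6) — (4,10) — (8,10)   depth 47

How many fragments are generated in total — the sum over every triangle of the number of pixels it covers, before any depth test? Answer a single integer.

T0:
  2·area = 18
  edge (5, 1)→(8, 4): d=(3,3) inclusive
  edge (8, 4)→(4, 6): d=(-4,2) inclusive
  edge (4, 6)→(5, 1): d=(1,-5) inclusive
    (2,0)@(5, 1): e=[0,18,0] → #  [on edge]
    (3,0)@(7, 1): e=[-6,14,10] → ·
    (2,1)@(5, 3): e=[6,10,2] → #
    (3,1)@(7, 3): e=[0,6,12] → #  [on edge]
    (4,1)@(9, 3): e=[-6,2,22] → ·
    (2,2)@(5, 5): e=[12,2,4] → #
    (3,2)@(7, 5): e=[6,-2,14] → ·
    (4,2)@(9, 5): e=[0,-6,24] → ·  [on edge]
    (2,3)@(5, 7): e=[18,-6,6] → ·
    (5,3)@(11, 7): e=[0,-18,36] → ·  [on edge]
    (6,4)@(13, 9): e=[0,-30,48] → ·  [on edge]
    (1,5)@(3, 11): e=[36,-18,0] → ·  [on edge]
  covered (4 px):
    · · # · · · ·
    · · # # · · ·
    · · # · · · ·
    · · · · · · ·
    · · · · · · ·
    · · · · · · ·
    · · · · · · ·
    · · · · · · ·
    · · · · · · ·
    · · · · · · ·
T1:
  2·area = 16  (B↔C swapped to make it positive)
  edge (8, 6)→(8, 10): d=(0,4) inclusive
  edge (8, 10)→(4, 10): d=(-4,0) inclusive
  edge (4, 10)→(8, 6): d=(4,-4) inclusive
    (6,0)@(13, 1): e=[-20,36,0] → ·  [on edge]
    (5,1)@(11, 3): e=[-12,28,0] → ·  [on edge]
    (4,2)@(9, 5): e=[-4,20,0] → ·  [on edge]
    (3,3)@(7, 7): e=[4,12,0] → #  [on edge]
    (4,3)@(9, 7): e=[-4,12,8] → ·
    (2,4)@(5, 9): e=[12,4,0] → #  [on edge]
    (4,4)@(9, 9): e=[-4,4,16] → ·
    (1,5)@(3, 11): e=[20,-4,0] → ·  [on edge]
    (2,5)@(5, 11): e=[12,-4,8] → ·
    (3,5)@(7, 11): e=[4,-4,16] → ·
    (0,6)@(1, 13): e=[28,-12,0] → ·  [on edge]
  covered (3 px):
    · · · · · · ·
    · · · · · · ·
    · · · · · · ·
    · · · # · · ·
    · · # # · · ·
    · · · · · · ·
    · · · · · · ·
    · · · · · · ·
    · · · · · · ·
    · · · · · · ·

Answer: 7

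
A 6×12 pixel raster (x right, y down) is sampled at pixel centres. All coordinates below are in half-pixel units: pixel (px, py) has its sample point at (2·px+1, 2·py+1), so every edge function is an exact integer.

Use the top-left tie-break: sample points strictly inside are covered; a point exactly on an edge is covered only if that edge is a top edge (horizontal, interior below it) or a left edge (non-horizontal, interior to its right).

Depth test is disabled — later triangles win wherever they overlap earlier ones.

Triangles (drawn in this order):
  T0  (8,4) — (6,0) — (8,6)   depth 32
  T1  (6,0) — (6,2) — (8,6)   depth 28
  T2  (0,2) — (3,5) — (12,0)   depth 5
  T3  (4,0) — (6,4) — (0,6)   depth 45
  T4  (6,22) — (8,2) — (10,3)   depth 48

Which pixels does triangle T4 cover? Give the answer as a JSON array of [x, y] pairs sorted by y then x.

T0:
  2·area = 4  (B↔C swapped to make it positive)
  edge (8, 4)→(8, 6): d=(0,2) right/bottom  bias=-1
  edge (8, 6)→(6, 0): d=(-2,-6) top-left  bias=+0
  edge (6, 0)→(8, 4): d=(2,4) right/bottom  bias=-1
    (3,1)@(7, 3): e=[2,0,2] → █  [on edge]
    (4,1)@(9, 3): e=[-2,12,-6] → ·
    (3,2)@(7, 5): e=[2,-4,6] → ·
    (4,4)@(9, 9): e=[-2,0,6] → ·  [on edge]
    (5,7)@(11, 15): e=[-6,0,10] → ·  [on edge]
  covered (1 px):
    · · · · · ·
    · · · █ · ·
    · · · · · ·
    · · · · · ·
    · · · · · ·
    · · · · · ·
    · · · · · ·
    · · · · · ·
    · · · · · ·
    · · · · · ·
    · · · · · ·
    · · · · · ·
T1:
  2·area = 4  (B↔C swapped to make it positive)
  edge (6, 0)→(8, 6): d=(2,6) right/bottom  bias=-1
  edge (8, 6)→(6, 2): d=(-2,-4) top-left  bias=+0
  edge (6, 2)→(6, 0): d=(0,-2) top-left  bias=+0
    (3,1)@(7, 3): e=[0,2,2] → ·  [on edge]
    (4,4)@(9, 9): e=[0,-2,6] → ·  [on edge]
    (5,7)@(11, 15): e=[0,-6,10] → ·  [on edge]
  covered (0 px):
    · · · · · ·
    · · · · · ·
    · · · · · ·
    · · · · · ·
    · · · · · ·
    · · · · · ·
    · · · · · ·
    · · · · · ·
    · · · · · ·
    · · · · · ·
    · · · · · ·
    · · · · · ·
T2:
  2·area = 42  (B↔C swapped to make it positive)
  edge (0, 2)→(12, 0): d=(12,-2) top-left  bias=+0
  edge (12, 0)→(3, 5): d=(-9,5) right/bottom  bias=-1
  edge (3, 5)→(0, 2): d=(-3,-3) top-left  bias=+0
    (3,0)@(7, 1): e=[2,16,24] → █
    (4,0)@(9, 1): e=[6,6,30] → █
    (5,0)@(11, 1): e=[10,-4,36] → ·
    (0,1)@(1, 3): e=[14,28,0] → █  [on edge]
    (1,1)@(3, 3): e=[18,18,6] → █
    (2,1)@(5, 3): e=[22,8,12] → █
    (3,1)@(7, 3): e=[26,-2,18] → ·
    (4,1)@(9, 3): e=[30,-12,24] → ·
    (0,2)@(1, 5): e=[38,10,-6] → ·
    (1,2)@(3, 5): e=[42,0,0] → ·  [on edge]
    (2,2)@(5, 5): e=[46,-10,6] → ·
    (2,3)@(5, 7): e=[70,-28,0] → ·  [on edge]
    (3,4)@(7, 9): e=[98,-56,0] → ·  [on edge]
    (4,5)@(9, 11): e=[126,-84,0] → ·  [on edge]
    (5,6)@(11, 13): e=[154,-112,0] → ·  [on edge]
  covered (5 px):
    · · · █ █ ·
    █ █ █ · · ·
    · · · · · ·
    · · · · · ·
    · · · · · ·
    · · · · · ·
    · · · · · ·
    · · · · · ·
    · · · · · ·
    · · · · · ·
    · · · · · ·
    · · · · · ·
T3:
  2·area = 28
  edge (4, 0)→(6, 4): d=(2,4) right/bottom  bias=-1
  edge (6, 4)→(0, 6): d=(-6,2) right/bottom  bias=-1
  edge (0, 6)→(4, 0): d=(4,-6) top-left  bias=+0
    (1,1)@(3, 3): e=[10,12,6] → █
    (2,1)@(5, 3): e=[2,8,18] → █
    (3,1)@(7, 3): e=[-6,4,30] → ·
    (4,1)@(9, 3): e=[-14,0,42] → ·  [on edge]
    (0,2)@(1, 5): e=[22,4,2] → █
    (1,2)@(3, 5): e=[14,0,14] → ·  [on edge]
    (2,2)@(5, 5): e=[6,-4,26] → ·
    (0,3)@(1, 7): e=[26,-8,10] → ·
  covered (3 px):
    · · · · · ·
    · █ █ · · ·
    █ · · · · ·
    · · · · · ·
    · · · · · ·
    · · · · · ·
    · · · · · ·
    · · · · · ·
    · · · · · ·
    · · · · · ·
    · · · · · ·
    · · · · · ·
T4:
  2·area = 42
  edge (6, 22)→(8, 2): d=(2,-20) top-left  bias=+0
  edge (8, 2)→(10, 3): d=(2,1) right/bottom  bias=-1
  edge (10, 3)→(6, 22): d=(-4,19) right/bottom  bias=-1
    (4,1)@(9, 3): e=[22,1,19] → █
    (5,1)@(11, 3): e=[62,-1,-19] → ·
    (4,2)@(9, 5): e=[26,5,11] → █
    (5,2)@(11, 5): e=[66,3,-27] → ·
    (4,3)@(9, 7): e=[30,9,3] → █
    (5,3)@(11, 7): e=[70,7,-35] → ·
    (4,4)@(9, 9): e=[34,13,-5] → ·
    (3,6)@(7, 13): e=[2,23,17] → █
    (4,6)@(9, 13): e=[42,21,-21] → ·
    (3,7)@(7, 15): e=[6,27,9] → █
    (4,7)@(9, 15): e=[46,25,-29] → ·
    (3,8)@(7, 17): e=[10,31,1] → █
  covered (6 px):
    · · · · · ·
    · · · · █ ·
    · · · · █ ·
    · · · · █ ·
    · · · · · ·
    · · · · · ·
    · · · █ · ·
    · · · █ · ·
    · · · █ · ·
    · · · · · ·
    · · · · · ·
    · · · · · ·

Result: [[4,1],[4,2],[4,3],[3,6],[3,7],[3,8]]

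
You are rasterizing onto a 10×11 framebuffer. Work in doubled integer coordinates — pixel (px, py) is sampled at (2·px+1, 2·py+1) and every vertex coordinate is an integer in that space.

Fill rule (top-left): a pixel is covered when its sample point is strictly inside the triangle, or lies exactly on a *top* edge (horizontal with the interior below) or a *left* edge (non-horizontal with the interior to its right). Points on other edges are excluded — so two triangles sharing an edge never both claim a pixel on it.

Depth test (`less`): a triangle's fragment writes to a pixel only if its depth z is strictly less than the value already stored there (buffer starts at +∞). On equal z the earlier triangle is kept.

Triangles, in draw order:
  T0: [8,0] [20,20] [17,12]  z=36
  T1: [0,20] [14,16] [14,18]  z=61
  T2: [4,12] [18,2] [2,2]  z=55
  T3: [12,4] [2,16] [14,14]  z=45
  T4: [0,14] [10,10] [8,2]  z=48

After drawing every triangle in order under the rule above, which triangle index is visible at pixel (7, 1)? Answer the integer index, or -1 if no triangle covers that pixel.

T0:
  2·area = 36  (B↔C swapped to make it positive)
  edge (8, 0)→(17, 12): d=(9,12) right/bottom  bias=-1
  edge (17, 12)→(20, 20): d=(3,8) right/bottom  bias=-1
  edge (20, 20)→(8, 0): d=(-12,-20) top-left  bias=+0
    (5,2)@(11, 5): e=[9,27,0] → █  [on edge]
    (6,2)@(13, 5): e=[-15,11,40] → ·
    (5,3)@(11, 7): e=[27,33,-24] → ·
    (6,3)@(13, 7): e=[3,17,16] → █
    (7,3)@(15, 7): e=[-21,1,56] → ·
    (6,4)@(13, 9): e=[21,23,-8] → ·
    (7,5)@(15, 11): e=[15,13,8] → █
    (8,5)@(17, 11): e=[-9,-3,48] → ·
    (7,6)@(15, 13): e=[33,19,-16] → ·
    (8,6)@(17, 13): e=[9,3,24] → █
    (9,6)@(19, 13): e=[-15,-13,64] → ·
    (8,7)@(17, 15): e=[27,9,0] → █  [on edge]
  covered (5 px):
    · · · · · · · · · ·
    · · · · · · · · · ·
    · · · · · █ · · · ·
    · · · · · · █ · · ·
    · · · · · · · · · ·
    · · · · · · · █ · ·
    · · · · · · · · █ ·
    · · · · · · · · █ ·
    · · · · · · · · · ·
    · · · · · · · · · ·
    · · · · · · · · · ·
T1:
  2·area = 28
  edge (0, 20)→(14, 16): d=(14,-4) top-left  bias=+0
  edge (14, 16)→(14, 18): d=(0,2) right/bottom  bias=-1
  edge (14, 18)→(0, 20): d=(-14,2) right/bottom  bias=-1
    (5,8)@(11, 17): e=[2,6,20] → █
    (6,8)@(13, 17): e=[10,2,16] → █
    (7,8)@(15, 17): e=[18,-2,12] → ·
    (2,9)@(5, 19): e=[6,18,4] → █
    (3,9)@(7, 19): e=[14,14,0] → ·  [on edge]
    (5,9)@(11, 19): e=[30,6,-8] → ·
    (6,9)@(13, 19): e=[38,2,-12] → ·
    (2,10)@(5, 21): e=[34,18,-24] → ·
  covered (3 px):
    · · · · · · · · · ·
    · · · · · · · · · ·
    · · · · · · · · · ·
    · · · · · · · · · ·
    · · · · · · · · · ·
    · · · · · · · · · ·
    · · · · · · · · · ·
    · · · · · · · · · ·
    · · · · · █ █ · · ·
    · · █ · · · · · · ·
    · · · · · · · · · ·
T2:
  2·area = 160  (B↔C swapped to make it positive)
  edge (4, 12)→(2, 2): d=(-2,-10) top-left  bias=+0
  edge (2, 2)→(18, 2): d=(16,0) top-left  bias=+0
  edge (18, 2)→(4, 12): d=(-14,10) right/bottom  bias=-1
    (1,1)@(3, 3): e=[8,16,136] → █
    (2,1)@(5, 3): e=[28,16,116] → █
    (3,1)@(7, 3): e=[48,16,96] → █
    (4,1)@(9, 3): e=[68,16,76] → █
    (5,1)@(11, 3): e=[88,16,56] → █
    (6,1)@(13, 3): e=[108,16,36] → █
    (7,1)@(15, 3): e=[128,16,16] → █
    (8,1)@(17, 3): e=[148,16,-4] → ·
    (1,2)@(3, 5): e=[4,48,108] → █
    (7,2)@(15, 5): e=[124,48,-12] → ·
    (1,3)@(3, 7): e=[0,80,80] → █  [on edge]
    (5,3)@(11, 7): e=[80,80,0] → ·  [on edge]
    (2,8)@(5, 17): e=[0,240,-80] → ·  [on edge]
  covered (20 px):
    · · · · · · · · · ·
    · █ █ █ █ █ █ █ · ·
    · █ █ █ █ █ █ · · ·
    · █ █ █ █ · · · · ·
    · · █ █ · · · · · ·
    · · █ · · · · · · ·
    · · · · · · · · · ·
    · · · · · · · · · ·
    · · · · · · · · · ·
    · · · · · · · · · ·
    · · · · · · · · · ·
T3:
  2·area = 124  (B↔C swapped to make it positive)
  edge (12, 4)→(14, 14): d=(2,10) right/bottom  bias=-1
  edge (14, 14)→(2, 16): d=(-12,2) right/bottom  bias=-1
  edge (2, 16)→(12, 4): d=(10,-12) top-left  bias=+0
    (5,3)@(11, 7): e=[16,90,18] → █
    (6,3)@(13, 7): e=[-4,86,42] → ·
    (4,4)@(9, 9): e=[40,70,14] → █
    (6,4)@(13, 9): e=[0,62,62] → ·  [on edge]
    (3,5)@(7, 11): e=[64,50,10] → █
    (6,5)@(13, 11): e=[4,38,82] → █
    (7,5)@(15, 11): e=[-16,34,106] → ·
    (2,6)@(5, 13): e=[88,30,6] → █
    (7,6)@(15, 13): e=[-12,10,126] → ·
    (1,7)@(3, 15): e=[112,10,2] → █
    (4,7)@(9, 15): e=[52,-2,74] → ·
    (5,7)@(11, 15): e=[32,-6,98] → ·
    (7,9)@(15, 19): e=[0,-62,186] → ·  [on edge]
  covered (15 px):
    · · · · · · · · · ·
    · · · · · · · · · ·
    · · · · · · · · · ·
    · · · · · █ · · · ·
    · · · · █ █ · · · ·
    · · · █ █ █ █ · · ·
    · · █ █ █ █ █ · · ·
    · █ █ █ · · · · · ·
    · · · · · · · · · ·
    · · · · · · · · · ·
    · · · · · · · · · ·
T4:
  2·area = 88  (B↔C swapped to make it positive)
  edge (0, 14)→(8, 2): d=(8,-12) top-left  bias=+0
  edge (8, 2)→(10, 10): d=(2,8) right/bottom  bias=-1
  edge (10, 10)→(0, 14): d=(-10,4) right/bottom  bias=-1
    (3,2)@(7, 5): e=[12,14,62] → █
    (4,2)@(9, 5): e=[36,-2,54] → ·
    (2,3)@(5, 7): e=[4,34,50] → █
    (4,3)@(9, 7): e=[52,2,34] → █
    (5,3)@(11, 7): e=[76,-14,26] → ·
    (2,4)@(5, 9): e=[20,38,30] → █
    (5,4)@(11, 9): e=[92,-10,6] → ·
    (1,5)@(3, 11): e=[12,58,18] → █
    (4,5)@(9, 11): e=[84,10,-6] → ·
    (0,6)@(1, 13): e=[4,78,6] → █
    (1,6)@(3, 13): e=[28,62,-2] → ·
    (2,6)@(5, 13): e=[52,46,-10] → ·
  covered (11 px):
    · · · · · · · · · ·
    · · · · · · · · · ·
    · · · █ · · · · · ·
    · · █ █ █ · · · · ·
    · · █ █ █ · · · · ·
    · █ █ █ · · · · · ·
    █ · · · · · · · · ·
    · · · · · · · · · ·
    · · · · · · · · · ·
    · · · · · · · · · ·
    · · · · · · · · · ·

Z-buffer (winner per pixel, '.' = empty):
  . . . . . . . . . .
  . 2 2 2 2 2 2 2 . .
  . 2 2 4 2 0 2 . . .
  . 2 4 4 4 3 0 . . .
  . . 4 4 3 3 . . . .
  . 4 4 3 3 3 3 0 . .
  4 . 3 3 3 3 3 . 0 .
  . 3 3 3 . . . . 0 .
  . . . . . 1 1 . . .
  . . 1 . . . . . . .
  . . . . . . . . . .

Answer: 2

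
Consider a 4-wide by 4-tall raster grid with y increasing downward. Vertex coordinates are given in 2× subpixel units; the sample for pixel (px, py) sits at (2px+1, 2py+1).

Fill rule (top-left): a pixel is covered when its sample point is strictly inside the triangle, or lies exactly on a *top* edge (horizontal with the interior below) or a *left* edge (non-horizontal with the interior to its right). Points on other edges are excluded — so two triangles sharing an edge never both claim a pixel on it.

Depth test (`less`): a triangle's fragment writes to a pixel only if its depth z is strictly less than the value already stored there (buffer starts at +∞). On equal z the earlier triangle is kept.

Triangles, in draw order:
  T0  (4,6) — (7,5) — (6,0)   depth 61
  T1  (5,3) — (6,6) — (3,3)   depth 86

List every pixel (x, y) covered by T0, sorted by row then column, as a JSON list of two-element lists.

T0:
  2·area = 16  (B↔C swapped to make it positive)
  edge (4, 6)→(6, 0): d=(2,-6) top-left  bias=+0
  edge (6, 0)→(7, 5): d=(1,5) right/bottom  bias=-1
  edge (7, 5)→(4, 6): d=(-3,1) right/bottom  bias=-1
    (2,1)@(5, 3): e=[0,8,8] → X  [on edge]
    (3,1)@(7, 3): e=[12,-2,6] → .
    (2,2)@(5, 5): e=[4,10,2] → X
    (3,2)@(7, 5): e=[16,0,0] → .  [on edge]
    (0,3)@(1, 7): e=[-16,32,0] → .  [on edge]
    (2,3)@(5, 7): e=[8,12,-4] → .
  covered (2 px):
    . . . .
    . . X .
    . . X .
    . . . .
T1:
  2·area = 6
  edge (5, 3)→(6, 6): d=(1,3) right/bottom  bias=-1
  edge (6, 6)→(3, 3): d=(-3,-3) top-left  bias=+0
  edge (3, 3)→(5, 3): d=(2,0) top-left  bias=+0
    (0,0)@(1, 1): e=[10,0,-4] → .  [on edge]
    (0,1)@(1, 3): e=[12,-6,0] → .  [on edge]
    (1,1)@(3, 3): e=[6,0,0] → X  [on edge]
    (2,1)@(5, 3): e=[0,6,0] → .  [on edge]
    (3,1)@(7, 3): e=[-6,12,0] → .  [on edge]
    (1,2)@(3, 5): e=[8,-6,4] → .
    (2,2)@(5, 5): e=[2,0,4] → X  [on edge]
    (3,2)@(7, 5): e=[-4,6,4] → .
    (2,3)@(5, 7): e=[4,-6,8] → .
    (3,3)@(7, 7): e=[-2,0,8] → .  [on edge]
  covered (2 px):
    . . . .
    . X . .
    . . X .
    . . . .

Final: [[2,1],[2,2]]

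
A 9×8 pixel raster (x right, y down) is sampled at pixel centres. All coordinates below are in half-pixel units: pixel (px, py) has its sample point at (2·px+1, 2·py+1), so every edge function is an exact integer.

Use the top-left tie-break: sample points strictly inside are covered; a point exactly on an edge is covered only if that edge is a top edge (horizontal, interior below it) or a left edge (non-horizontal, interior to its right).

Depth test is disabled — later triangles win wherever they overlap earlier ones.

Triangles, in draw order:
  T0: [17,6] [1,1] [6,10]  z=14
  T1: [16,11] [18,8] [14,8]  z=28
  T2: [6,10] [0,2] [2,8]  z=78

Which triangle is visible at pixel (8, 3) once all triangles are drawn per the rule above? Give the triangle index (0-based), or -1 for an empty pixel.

T0:
  2·area = 119  (B↔C swapped to make it positive)
  edge (17, 6)→(6, 10): d=(-11,4) right/bottom  bias=-1
  edge (6, 10)→(1, 1): d=(-5,-9) top-left  bias=+0
  edge (1, 1)→(17, 6): d=(16,5) right/bottom  bias=-1
    (0,0)@(1, 1): e=[119,0,0] → ·  [on edge]
    (1,1)@(3, 3): e=[89,8,22] → █
    (2,1)@(5, 3): e=[81,26,12] → █
    (3,1)@(7, 3): e=[73,44,2] → █
    (4,1)@(9, 3): e=[65,62,-8] → ·
    (1,2)@(3, 5): e=[67,-2,54] → ·
    (2,2)@(5, 5): e=[59,16,44] → █
    (4,2)@(9, 5): e=[43,52,24] → █
    (5,2)@(11, 5): e=[35,70,14] → █
    (6,2)@(13, 5): e=[27,88,4] → █
    (7,2)@(15, 5): e=[19,106,-6] → ·
    (2,3)@(5, 7): e=[37,6,76] → █
  covered (14 px):
    · · · · · · · · ·
    · █ █ █ · · · · ·
    · · █ █ █ █ █ · ·
    · · █ █ █ █ █ · ·
    · · · █ · · · · ·
    · · · · · · · · ·
    · · · · · · · · ·
    · · · · · · · · ·
T1:
  2·area = 12  (B↔C swapped to make it positive)
  edge (16, 11)→(14, 8): d=(-2,-3) top-left  bias=+0
  edge (14, 8)→(18, 8): d=(4,0) top-left  bias=+0
  edge (18, 8)→(16, 11): d=(-2,3) right/bottom  bias=-1
    (7,4)@(15, 9): e=[1,4,7] → █
    (8,4)@(17, 9): e=[7,4,1] → █
    (7,5)@(15, 11): e=[-3,12,3] → ·
    (8,5)@(17, 11): e=[3,12,-3] → ·
  covered (2 px):
    · · · · · · · · ·
    · · · · · · · · ·
    · · · · · · · · ·
    · · · · · · · · ·
    · · · · · · · █ █
    · · · · · · · · ·
    · · · · · · · · ·
    · · · · · · · · ·
T2:
  2·area = 20  (B↔C swapped to make it positive)
  edge (6, 10)→(2, 8): d=(-4,-2) top-left  bias=+0
  edge (2, 8)→(0, 2): d=(-2,-6) top-left  bias=+0
  edge (0, 2)→(6, 10): d=(6,8) right/bottom  bias=-1
    (0,2)@(1, 5): e=[10,0,10] → █  [on edge]
    (1,2)@(3, 5): e=[14,12,-6] → ·
    (0,3)@(1, 7): e=[2,-4,22] → ·
    (1,3)@(3, 7): e=[6,8,6] → █
    (2,3)@(5, 7): e=[10,20,-10] → ·
    (1,4)@(3, 9): e=[-2,4,18] → ·
    (2,4)@(5, 9): e=[2,16,2] → █
    (3,4)@(7, 9): e=[6,28,-14] → ·
    (1,5)@(3, 11): e=[-10,0,30] → ·  [on edge]
    (2,5)@(5, 11): e=[-6,12,14] → ·
  covered (3 px):
    · · · · · · · · ·
    · · · · · · · · ·
    █ · · · · · · · ·
    · █ · · · · · · ·
    · · █ · · · · · ·
    · · · · · · · · ·
    · · · · · · · · ·
    · · · · · · · · ·

Z-buffer (winner per pixel, '.' = empty):
  . . . . . . . . .
  . 0 0 0 . . . . .
  2 . 0 0 0 0 0 . .
  . 2 0 0 0 0 0 . .
  . . 2 0 . . . 1 1
  . . . . . . . . .
  . . . . . . . . .
  . . . . . . . . .

Result: -1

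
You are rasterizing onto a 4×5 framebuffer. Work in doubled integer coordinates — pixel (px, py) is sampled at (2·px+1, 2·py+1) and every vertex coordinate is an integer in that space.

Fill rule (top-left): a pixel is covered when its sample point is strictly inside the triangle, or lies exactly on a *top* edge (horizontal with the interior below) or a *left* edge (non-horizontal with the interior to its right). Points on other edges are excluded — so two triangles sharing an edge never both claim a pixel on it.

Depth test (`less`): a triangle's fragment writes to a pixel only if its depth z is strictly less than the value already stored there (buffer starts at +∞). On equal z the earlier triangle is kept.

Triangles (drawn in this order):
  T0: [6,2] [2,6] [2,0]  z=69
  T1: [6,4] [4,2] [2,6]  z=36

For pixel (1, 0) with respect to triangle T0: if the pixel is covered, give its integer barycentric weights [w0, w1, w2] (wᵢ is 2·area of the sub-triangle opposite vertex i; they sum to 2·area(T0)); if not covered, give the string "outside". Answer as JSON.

T0:
  2·area = 24
  edge (6, 2)→(2, 6): d=(-4,4) right/bottom  bias=-1
  edge (2, 6)→(2, 0): d=(0,-6) top-left  bias=+0
  edge (2, 0)→(6, 2): d=(4,2) right/bottom  bias=-1
    (1,0)@(3, 1): e=[16,6,2] → █
    (2,0)@(5, 1): e=[8,18,-2] → ·
    (3,0)@(7, 1): e=[0,30,-6] → ·  [on edge]
    (1,1)@(3, 3): e=[8,6,10] → █
    (2,1)@(5, 3): e=[0,18,6] → ·  [on edge]
    (1,2)@(3, 5): e=[0,6,18] → ·  [on edge]
    (0,3)@(1, 7): e=[0,-6,30] → ·  [on edge]
  covered (2 px):
    · █ · ·
    · █ · ·
    · · · ·
    · · · ·
    · · · ·
T1:
  2·area = 12  (B↔C swapped to make it positive)
  edge (6, 4)→(2, 6): d=(-4,2) right/bottom  bias=-1
  edge (2, 6)→(4, 2): d=(2,-4) top-left  bias=+0
  edge (4, 2)→(6, 4): d=(2,2) right/bottom  bias=-1
    (1,0)@(3, 1): e=[18,-6,0] → ·  [on edge]
    (2,1)@(5, 3): e=[6,6,0] → ·  [on edge]
    (1,2)@(3, 5): e=[2,2,8] → █
    (2,2)@(5, 5): e=[-2,10,4] → ·
    (3,2)@(7, 5): e=[-6,18,0] → ·  [on edge]
    (1,3)@(3, 7): e=[-6,6,12] → ·
  covered (1 px):
    · · · ·
    · · · ·
    · █ · ·
    · · · ·
    · · · ·

Final: [6,2,16]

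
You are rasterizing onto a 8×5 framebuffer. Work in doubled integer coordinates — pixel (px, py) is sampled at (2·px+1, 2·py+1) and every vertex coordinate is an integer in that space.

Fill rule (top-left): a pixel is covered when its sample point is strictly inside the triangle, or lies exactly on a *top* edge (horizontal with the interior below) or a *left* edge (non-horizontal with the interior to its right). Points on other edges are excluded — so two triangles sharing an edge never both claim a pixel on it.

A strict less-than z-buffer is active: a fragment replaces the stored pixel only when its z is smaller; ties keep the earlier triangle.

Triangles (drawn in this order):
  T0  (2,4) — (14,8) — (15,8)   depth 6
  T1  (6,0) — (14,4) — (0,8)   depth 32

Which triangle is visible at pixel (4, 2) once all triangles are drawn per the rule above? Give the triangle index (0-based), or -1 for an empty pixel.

T0:
  2·area = 4  (B↔C swapped to make it positive)
  edge (2, 4)→(15, 8): d=(13,4) right/bottom  bias=-1
  edge (15, 8)→(14, 8): d=(-1,0) right/bottom  bias=-1
  edge (14, 8)→(2, 4): d=(-12,-4) top-left  bias=+0
    (2,2)@(5, 5): e=[1,3,0] → #  [on edge]
    (3,2)@(7, 5): e=[-7,3,8] → ·
    (2,3)@(5, 7): e=[27,1,-24] → ·
    (5,3)@(11, 7): e=[3,1,0] → #  [on edge]
    (6,3)@(13, 7): e=[-5,1,8] → ·
    (5,4)@(11, 9): e=[29,-1,-24] → ·
  covered (2 px):
    · · · · · · · ·
    · · · · · · · ·
    · · # · · · · ·
    · · · · · # · ·
    · · · · · · · ·
T1:
  2·area = 88
  edge (6, 0)→(14, 4): d=(8,4) right/bottom  bias=-1
  edge (14, 4)→(0, 8): d=(-14,4) right/bottom  bias=-1
  edge (0, 8)→(6, 0): d=(6,-8) top-left  bias=+0
    (3,0)@(7, 1): e=[4,70,14] → #
    (4,0)@(9, 1): e=[-4,62,30] → ·
    (2,1)@(5, 3): e=[28,50,10] → #
    (4,1)@(9, 3): e=[12,34,42] → #
    (5,1)@(11, 3): e=[4,26,58] → #
    (6,1)@(13, 3): e=[-4,18,74] → ·
    (1,2)@(3, 5): e=[52,30,6] → #
    (5,2)@(11, 5): e=[20,-2,70] → ·
    (0,3)@(1, 7): e=[76,10,2] → #
    (2,3)@(5, 7): e=[60,-6,34] → ·
    (3,3)@(7, 7): e=[52,-14,50] → ·
    (4,3)@(9, 7): e=[44,-22,66] → ·
  covered (11 px):
    · · · # · · · ·
    · · # # # # · ·
    · # # # # · · ·
    # # · · · · · ·
    · · · · · · · ·

Z-buffer (winner per pixel, '.' = empty):
  . . . 1 . . . .
  . . 1 1 1 1 . .
  . 1 0 1 1 . . .
  1 1 . . . 0 . .
  . . . . . . . .

Final: 1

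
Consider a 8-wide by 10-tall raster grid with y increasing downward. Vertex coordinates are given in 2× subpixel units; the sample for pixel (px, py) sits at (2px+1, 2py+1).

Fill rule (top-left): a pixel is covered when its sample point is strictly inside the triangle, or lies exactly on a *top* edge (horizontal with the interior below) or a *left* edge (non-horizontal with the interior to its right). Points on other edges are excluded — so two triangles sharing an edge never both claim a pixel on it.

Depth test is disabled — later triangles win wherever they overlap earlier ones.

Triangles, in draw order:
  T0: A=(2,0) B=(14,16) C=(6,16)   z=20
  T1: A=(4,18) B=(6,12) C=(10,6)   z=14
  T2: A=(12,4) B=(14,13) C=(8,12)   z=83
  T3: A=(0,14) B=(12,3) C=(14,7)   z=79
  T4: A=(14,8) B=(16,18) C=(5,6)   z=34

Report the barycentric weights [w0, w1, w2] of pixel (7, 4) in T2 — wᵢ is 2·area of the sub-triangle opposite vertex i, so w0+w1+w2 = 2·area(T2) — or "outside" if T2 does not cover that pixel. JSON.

T0:
  2·area = 128
  edge (2, 0)→(14, 16): d=(12,16) right/bottom  bias=-1
  edge (14, 16)→(6, 16): d=(-8,0) right/bottom  bias=-1
  edge (6, 16)→(2, 0): d=(-4,-16) top-left  bias=+0
    (1,1)@(3, 3): e=[20,104,4] → #
    (2,1)@(5, 3): e=[-12,104,36] → ·
    (1,2)@(3, 5): e=[44,88,-4] → ·
    (2,2)@(5, 5): e=[12,88,28] → #
    (3,2)@(7, 5): e=[-20,88,60] → ·
    (2,3)@(5, 7): e=[36,72,20] → #
    (3,3)@(7, 7): e=[4,72,52] → #
    (4,3)@(9, 7): e=[-28,72,84] → ·
    (2,4)@(5, 9): e=[60,56,12] → #
    (4,4)@(9, 9): e=[-4,56,76] → ·
    (2,5)@(5, 11): e=[84,40,4] → #
    (4,5)@(9, 11): e=[20,40,68] → #
  covered (16 px):
    · · · · · · · ·
    · # · · · · · ·
    · · # · · · · ·
    · · # # · · · ·
    · · # # · · · ·
    · · # # # · · ·
    · · · # # # · ·
    · · · # # # # ·
    · · · · · · · ·
    · · · · · · · ·
T1:
  2·area = 12
  edge (4, 18)→(6, 12): d=(2,-6) top-left  bias=+0
  edge (6, 12)→(10, 6): d=(4,-6) top-left  bias=+0
  edge (10, 6)→(4, 18): d=(-6,12) right/bottom  bias=-1
    (4,1)@(9, 3): e=[0,-18,30] → ·  [on edge]
    (3,4)@(7, 9): e=[0,-6,18] → ·  [on edge]
    (3,5)@(7, 11): e=[4,2,6] → #
    (4,5)@(9, 11): e=[16,14,-18] → ·
    (3,6)@(7, 13): e=[8,10,-6] → ·
    (2,7)@(5, 15): e=[0,6,6] → #  [on edge]
    (3,7)@(7, 15): e=[12,18,-18] → ·
    (2,8)@(5, 17): e=[4,14,-6] → ·
  covered (2 px):
    · · · · · · · ·
    · · · · · · · ·
    · · · · · · · ·
    · · · · · · · ·
    · · · · · · · ·
    · · · # · · · ·
    · · · · · · · ·
    · · # · · · · ·
    · · · · · · · ·
    · · · · · · · ·
T2:
  2·area = 52
  edge (12, 4)→(14, 13): d=(2,9) right/bottom  bias=-1
  edge (14, 13)→(8, 12): d=(-6,-1) top-left  bias=+0
  edge (8, 12)→(12, 4): d=(4,-8) top-left  bias=+0
    (5,3)@(11, 7): e=[15,33,4] → #
    (6,3)@(13, 7): e=[-3,35,20] → ·
    (5,4)@(11, 9): e=[19,21,12] → #
    (6,4)@(13, 9): e=[1,23,28] → #
    (7,4)@(15, 9): e=[-17,25,44] → ·
    (4,5)@(9, 11): e=[41,7,4] → #
    (7,5)@(15, 11): e=[-13,13,52] → ·
    (4,6)@(9, 13): e=[45,-5,12] → ·
    (5,6)@(11, 13): e=[27,-3,28] → ·
    (6,6)@(13, 13): e=[9,-1,44] → ·
  covered (6 px):
    · · · · · · · ·
    · · · · · · · ·
    · · · · · · · ·
    · · · · · # · ·
    · · · · · # # ·
    · · · · # # # ·
    · · · · · · · ·
    · · · · · · · ·
    · · · · · · · ·
    · · · · · · · ·
T3:
  2·area = 70
  edge (0, 14)→(12, 3): d=(12,-11) top-left  bias=+0
  edge (12, 3)→(14, 7): d=(2,4) right/bottom  bias=-1
  edge (14, 7)→(0, 14): d=(-14,7) right/bottom  bias=-1
    (5,0)@(11, 1): e=[-35,0,105] → ·  [on edge]
    (5,2)@(11, 5): e=[13,8,49] → #
    (6,2)@(13, 5): e=[35,0,35] → ·  [on edge]
    (4,3)@(9, 7): e=[15,20,35] → #
    (6,3)@(13, 7): e=[59,4,7] → #
    (7,3)@(15, 7): e=[81,-4,-7] → ·
    (3,4)@(7, 9): e=[17,32,21] → #
    (5,4)@(11, 9): e=[61,16,-7] → ·
    (6,4)@(13, 9): e=[83,8,-21] → ·
    (7,4)@(15, 9): e=[105,0,-35] → ·  [on edge]
    (2,5)@(5, 11): e=[19,44,7] → #
    (3,5)@(7, 11): e=[41,36,-7] → ·
  covered (7 px):
    · · · · · · · ·
    · · · · · · · ·
    · · · · · # · ·
    · · · · # # # ·
    · · · # # · · ·
    · · # · · · · ·
    · · · · · · · ·
    · · · · · · · ·
    · · · · · · · ·
    · · · · · · · ·
T4:
  2·area = 86
  edge (14, 8)→(16, 18): d=(2,10) right/bottom  bias=-1
  edge (16, 18)→(5, 6): d=(-11,-12) top-left  bias=+0
  edge (5, 6)→(14, 8): d=(9,2) right/bottom  bias=-1
    (6,1)@(13, 3): e=[0,129,-43] → ·  [on edge]
    (3,3)@(7, 7): e=[68,13,5] → #
    (4,3)@(9, 7): e=[48,37,1] → #
    (5,3)@(11, 7): e=[28,61,-3] → ·
    (3,4)@(7, 9): e=[72,-9,23] → ·
    (4,4)@(9, 9): e=[52,15,19] → #
    (5,4)@(11, 9): e=[32,39,15] → #
    (6,4)@(13, 9): e=[12,63,11] → #
    (7,4)@(15, 9): e=[-8,87,7] → ·
    (4,5)@(9, 11): e=[56,-7,37] → ·
    (5,5)@(11, 11): e=[36,17,33] → #
    (7,5)@(15, 11): e=[-4,65,25] → ·
    (7,6)@(15, 13): e=[0,43,43] → ·  [on edge]
  covered (9 px):
    · · · · · · · ·
    · · · · · · · ·
    · · · · · · · ·
    · · · # # · · ·
    · · · · # # # ·
    · · · · · # # ·
    · · · · · · # ·
    · · · · · · · #
    · · · · · · · ·
    · · · · · · · ·

Result: "outside"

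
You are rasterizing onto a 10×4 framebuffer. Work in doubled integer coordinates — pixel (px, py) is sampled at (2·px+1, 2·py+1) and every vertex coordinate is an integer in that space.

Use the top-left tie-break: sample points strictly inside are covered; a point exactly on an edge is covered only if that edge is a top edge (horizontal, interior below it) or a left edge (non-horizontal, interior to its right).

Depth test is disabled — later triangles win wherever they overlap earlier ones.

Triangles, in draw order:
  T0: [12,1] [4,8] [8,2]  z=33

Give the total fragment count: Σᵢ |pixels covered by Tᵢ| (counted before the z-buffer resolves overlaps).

T0:
  2·area = 20
  edge (12, 1)→(4, 8): d=(-8,7) right/bottom  bias=-1
  edge (4, 8)→(8, 2): d=(4,-6) top-left  bias=+0
  edge (8, 2)→(12, 1): d=(4,-1) top-left  bias=+0
    (4,1)@(9, 3): e=[5,10,5] → █
    (5,1)@(11, 3): e=[-9,22,7] → ·
    (3,2)@(7, 5): e=[3,6,11] → █
    (4,2)@(9, 5): e=[-11,18,13] → ·
    (2,3)@(5, 7): e=[1,2,17] → █
    (3,3)@(7, 7): e=[-13,14,19] → ·
  covered (3 px):
    · · · · · · · · · ·
    · · · · █ · · · · ·
    · · · █ · · · · · ·
    · · █ · · · · · · ·

Answer: 3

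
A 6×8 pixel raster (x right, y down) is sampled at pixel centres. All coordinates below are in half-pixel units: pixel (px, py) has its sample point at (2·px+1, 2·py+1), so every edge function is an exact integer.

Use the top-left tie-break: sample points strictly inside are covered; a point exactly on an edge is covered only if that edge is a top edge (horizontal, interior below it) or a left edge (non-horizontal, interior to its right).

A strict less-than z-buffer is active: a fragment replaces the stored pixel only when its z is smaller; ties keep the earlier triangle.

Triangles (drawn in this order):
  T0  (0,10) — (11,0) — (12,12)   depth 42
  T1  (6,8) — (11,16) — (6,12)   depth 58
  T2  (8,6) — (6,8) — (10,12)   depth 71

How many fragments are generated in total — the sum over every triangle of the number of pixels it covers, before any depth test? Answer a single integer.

T0:
  2·area = 142
  edge (0, 10)→(11, 0): d=(11,-10) top-left  bias=+0
  edge (11, 0)→(12, 12): d=(1,12) right/bottom  bias=-1
  edge (12, 12)→(0, 10): d=(-12,-2) top-left  bias=+0
    (5,0)@(11, 1): e=[11,1,130] → X
    (4,1)@(9, 3): e=[13,27,102] → X
    (3,2)@(7, 5): e=[15,53,74] → X
    (2,3)@(5, 7): e=[17,79,46] → X
    (1,4)@(3, 9): e=[19,105,18] → X
    (1,5)@(3, 11): e=[41,107,-6] → .
    (2,5)@(5, 11): e=[61,83,-2] → .
    (3,5)@(7, 11): e=[81,59,2] → X
    (3,6)@(7, 13): e=[103,61,-22] → .
    (4,6)@(9, 13): e=[123,37,-18] → .
    (5,6)@(11, 13): e=[143,13,-14] → .
  covered (18 px):
    . . . . . X
    . . . . X X
    . . . X X X
    . . X X X X
    . X X X X X
    . . . X X X
    . . . . . .
    . . . . . .
T1:
  2·area = 20
  edge (6, 8)→(11, 16): d=(5,8) right/bottom  bias=-1
  edge (11, 16)→(6, 12): d=(-5,-4) top-left  bias=+0
  edge (6, 12)→(6, 8): d=(0,-4) top-left  bias=+0
    (3,5)@(7, 11): e=[7,9,4] → X
    (4,5)@(9, 11): e=[-9,17,12] → .
    (3,6)@(7, 13): e=[17,-1,4] → .
    (4,6)@(9, 13): e=[1,7,12] → X
    (5,6)@(11, 13): e=[-15,15,20] → .
    (4,7)@(9, 15): e=[11,-3,12] → .
  covered (2 px):
    . . . . . .
    . . . . . .
    . . . . . .
    . . . . . .
    . . . . . .
    . . . X . .
    . . . . X .
    . . . . . .
T2:
  2·area = 16  (B↔C swapped to make it positive)
  edge (8, 6)→(10, 12): d=(2,6) right/bottom  bias=-1
  edge (10, 12)→(6, 8): d=(-4,-4) top-left  bias=+0
  edge (6, 8)→(8, 6): d=(2,-2) top-left  bias=+0
    (0,1)@(1, 3): e=[36,0,-20] → .  [on edge]
    (3,1)@(7, 3): e=[0,24,-8] → .  [on edge]
    (5,1)@(11, 3): e=[-24,40,0] → .  [on edge]
    (1,2)@(3, 5): e=[28,0,-12] → .  [on edge]
    (4,2)@(9, 5): e=[-8,24,0] → .  [on edge]
    (2,3)@(5, 7): e=[20,0,-4] → .  [on edge]
    (3,3)@(7, 7): e=[8,8,0] → X  [on edge]
    (4,3)@(9, 7): e=[-4,16,4] → .
    (2,4)@(5, 9): e=[24,-8,0] → .  [on edge]
    (3,4)@(7, 9): e=[12,0,4] → X  [on edge]
    (4,4)@(9, 9): e=[0,8,8] → .  [on edge]
    (1,5)@(3, 11): e=[40,-24,0] → .  [on edge]
    (4,5)@(9, 11): e=[4,0,12] → X  [on edge]
    (0,6)@(1, 13): e=[56,-40,0] → .  [on edge]
    (5,6)@(11, 13): e=[-4,0,20] → .  [on edge]
    (5,7)@(11, 15): e=[0,-8,24] → .  [on edge]
  covered (3 px):
    . . . . . .
    . . . . . .
    . . . . . .
    . . . X . .
    . . . X . .
    . . . . X .
    . . . . . .
    . . . . . .

Answer: 23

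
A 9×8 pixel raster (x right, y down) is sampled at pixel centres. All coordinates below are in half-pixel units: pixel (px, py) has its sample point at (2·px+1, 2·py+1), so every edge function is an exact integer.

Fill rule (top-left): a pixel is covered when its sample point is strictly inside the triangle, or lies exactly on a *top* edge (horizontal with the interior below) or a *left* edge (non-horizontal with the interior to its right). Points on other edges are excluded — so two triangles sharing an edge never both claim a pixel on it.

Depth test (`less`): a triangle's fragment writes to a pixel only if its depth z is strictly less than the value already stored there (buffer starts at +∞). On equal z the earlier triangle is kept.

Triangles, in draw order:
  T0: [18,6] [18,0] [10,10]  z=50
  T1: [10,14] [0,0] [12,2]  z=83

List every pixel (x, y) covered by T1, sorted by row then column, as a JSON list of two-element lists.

T0:
  2·area = 48  (B↔C swapped to make it positive)
  edge (18, 6)→(10, 10): d=(-8,4) right/bottom  bias=-1
  edge (10, 10)→(18, 0): d=(8,-10) top-left  bias=+0
  edge (18, 0)→(18, 6): d=(0,6) right/bottom  bias=-1
    (8,1)@(17, 3): e=[28,14,6] → #
    (7,2)@(15, 5): e=[20,10,18] → #
    (6,3)@(13, 7): e=[12,6,30] → #
    (8,3)@(17, 7): e=[-4,46,6] → ·
    (5,4)@(11, 9): e=[4,2,42] → #
    (6,4)@(13, 9): e=[-4,22,30] → ·
    (7,4)@(15, 9): e=[-12,42,18] → ·
    (5,5)@(11, 11): e=[-12,18,42] → ·
  covered (6 px):
    · · · · · · · · ·
    · · · · · · · · #
    · · · · · · · # #
    · · · · · · # # ·
    · · · · · # · · ·
    · · · · · · · · ·
    · · · · · · · · ·
    · · · · · · · · ·
T1:
  2·area = 148
  edge (10, 14)→(0, 0): d=(-10,-14) top-left  bias=+0
  edge (0, 0)→(12, 2): d=(12,2) right/bottom  bias=-1
  edge (12, 2)→(10, 14): d=(-2,12) right/bottom  bias=-1
    (0,0)@(1, 1): e=[4,10,134] → #
    (1,0)@(3, 1): e=[32,6,110] → #
    (2,0)@(5, 1): e=[60,2,86] → #
    (3,0)@(7, 1): e=[88,-2,62] → ·
    (0,1)@(1, 3): e=[-16,34,130] → ·
    (1,1)@(3, 3): e=[12,30,106] → #
    (3,1)@(7, 3): e=[68,22,58] → #
    (4,1)@(9, 3): e=[96,18,34] → #
    (5,1)@(11, 3): e=[124,14,10] → #
    (6,1)@(13, 3): e=[152,10,-14] → ·
    (1,2)@(3, 5): e=[-8,54,102] → ·
    (2,2)@(5, 5): e=[20,50,78] → #
    (2,3)@(5, 7): e=[0,74,74] → #  [on edge]
  covered (19 px):
    # # # · · · · · ·
    · # # # # # · · ·
    · · # # # # · · ·
    · · # # # # · · ·
    · · · # # · · · ·
    · · · · # · · · ·
    · · · · · · · · ·
    · · · · · · · · ·

Final: [[0,0],[1,0],[2,0],[1,1],[2,1],[3,1],[4,1],[5,1],[2,2],[3,2],[4,2],[5,2],[2,3],[3,3],[4,3],[5,3],[3,4],[4,4],[4,5]]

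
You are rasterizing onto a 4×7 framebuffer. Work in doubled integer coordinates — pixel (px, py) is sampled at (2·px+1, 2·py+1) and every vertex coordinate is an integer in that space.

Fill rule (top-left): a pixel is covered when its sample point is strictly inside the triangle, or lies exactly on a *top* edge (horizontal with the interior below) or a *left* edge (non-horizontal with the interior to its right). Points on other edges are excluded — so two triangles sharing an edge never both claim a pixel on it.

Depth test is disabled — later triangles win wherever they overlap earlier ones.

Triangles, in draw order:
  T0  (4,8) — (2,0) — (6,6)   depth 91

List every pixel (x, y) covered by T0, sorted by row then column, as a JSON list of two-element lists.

T0:
  2·area = 20
  edge (4, 8)→(2, 0): d=(-2,-8) top-left  bias=+0
  edge (2, 0)→(6, 6): d=(4,6) right/bottom  bias=-1
  edge (6, 6)→(4, 8): d=(-2,2) right/bottom  bias=-1
    (1,1)@(3, 3): e=[2,6,12] → X
    (2,1)@(5, 3): e=[18,-6,8] → .
    (1,2)@(3, 5): e=[-2,14,8] → .
    (2,2)@(5, 5): e=[14,2,4] → X
    (3,2)@(7, 5): e=[30,-10,0] → .  [on edge]
    (2,3)@(5, 7): e=[10,10,0] → .  [on edge]
    (1,4)@(3, 9): e=[-10,30,0] → .  [on edge]
    (0,5)@(1, 11): e=[-30,50,0] → .  [on edge]
  covered (2 px):
    . . . .
    . X . .
    . . X .
    . . . .
    . . . .
    . . . .
    . . . .

Result: [[1,1],[2,2]]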